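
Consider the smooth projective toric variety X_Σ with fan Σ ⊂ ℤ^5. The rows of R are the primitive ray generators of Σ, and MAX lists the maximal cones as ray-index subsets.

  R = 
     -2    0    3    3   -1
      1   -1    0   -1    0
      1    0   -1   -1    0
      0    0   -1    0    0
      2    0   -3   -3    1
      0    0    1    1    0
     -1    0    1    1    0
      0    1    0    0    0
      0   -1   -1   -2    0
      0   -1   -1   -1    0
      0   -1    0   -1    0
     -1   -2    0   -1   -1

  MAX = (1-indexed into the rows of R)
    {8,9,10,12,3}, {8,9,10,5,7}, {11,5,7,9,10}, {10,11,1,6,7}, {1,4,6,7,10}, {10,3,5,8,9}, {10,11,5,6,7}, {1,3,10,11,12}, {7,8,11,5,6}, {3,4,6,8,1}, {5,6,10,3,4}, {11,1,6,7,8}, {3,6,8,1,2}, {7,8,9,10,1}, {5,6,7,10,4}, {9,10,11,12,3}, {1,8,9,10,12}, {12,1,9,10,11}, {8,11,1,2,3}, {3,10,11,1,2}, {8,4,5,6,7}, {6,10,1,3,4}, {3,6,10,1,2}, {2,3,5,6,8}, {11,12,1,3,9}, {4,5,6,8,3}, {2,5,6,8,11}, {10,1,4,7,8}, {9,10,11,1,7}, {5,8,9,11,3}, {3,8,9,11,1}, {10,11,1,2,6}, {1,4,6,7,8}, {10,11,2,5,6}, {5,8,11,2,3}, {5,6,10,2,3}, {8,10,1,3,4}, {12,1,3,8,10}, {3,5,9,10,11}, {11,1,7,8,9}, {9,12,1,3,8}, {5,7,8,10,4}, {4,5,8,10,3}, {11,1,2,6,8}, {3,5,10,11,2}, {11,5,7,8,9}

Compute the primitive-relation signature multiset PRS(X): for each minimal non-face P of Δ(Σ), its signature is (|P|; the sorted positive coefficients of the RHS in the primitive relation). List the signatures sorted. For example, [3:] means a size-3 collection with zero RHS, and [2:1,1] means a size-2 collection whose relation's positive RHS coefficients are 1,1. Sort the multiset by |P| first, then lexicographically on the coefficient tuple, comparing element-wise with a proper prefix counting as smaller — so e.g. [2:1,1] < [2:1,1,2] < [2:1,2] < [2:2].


The 19 primitive collections of Σ (r=12, n=5):

  P={1,5}:  v_{1} + v_{5} = 0  →  sig = [2:]
  P={3,7}:  v_{3} + v_{7} = 0  →  sig = [2:]
  P={4,11}:  v_{4} + v_{11} = v_{10}  →  sig = [2:1]
  P={6,9}:  v_{6} + v_{9} = v_{11}  →  sig = [2:1]
  P={2,7}:  v_{2} + v_{7} = v_{6} + v_{11}  →  sig = [2:1,1]
  P={2,4}:  v_{2} + v_{4} = v_{3} + v_{6} + v_{10}  →  sig = [2:1,1,1]
  P={5,12}:  v_{5} + v_{12} = v_{3} + v_{9} + v_{10}  →  sig = [2:1,1,1]
  P={7,12}:  v_{7} + v_{12} = v_{1} + v_{9} + v_{10}  →  sig = [2:1,1,1]
  P={6,12}:  v_{6} + v_{12} = v_{1} + v_{3} + v_{10} + v_{11}  →  sig = [2:1,1,1,1]
  P={4,12}:  v_{4} + v_{12} = v_{1} + v_{3} + v_{8} + 3·v_{10}  →  sig = [2:1,1,1,3]
  P={2,12}:  v_{2} + v_{12} = v_{1} + 2·v_{3} + v_{10} + 2·v_{11}  →  sig = [2:1,1,2,2]
  P={2,9}:  v_{2} + v_{9} = v_{3} + 2·v_{11}  →  sig = [2:1,2]
  P={4,9}:  v_{4} + v_{9} = v_{8} + 2·v_{10}  →  sig = [2:1,2]
  P={6,8,10}:  v_{6} + v_{8} + v_{10} = 0  →  sig = [3:]
  P={3,6,11}:  v_{3} + v_{6} + v_{11} = v_{2}  →  sig = [3:1]
  P={8,10,11}:  v_{8} + v_{10} + v_{11} = v_{9}  →  sig = [3:1]
  P={2,8,10}:  v_{2} + v_{8} + v_{10} = v_{3} + v_{11}  →  sig = [3:1,1]
  P={8,11,12}:  v_{8} + v_{11} + v_{12} = v_{1} + v_{3} + 2·v_{9}  →  sig = [3:1,1,2]
  P={1,3,9,10}:  v_{1} + v_{3} + v_{9} + v_{10} = v_{12}  →  sig = [4:1]

so the primitive-relation signature multiset is
    [2:]
    [2:]
    [2:1]
    [2:1]
    [2:1,1]
    [2:1,1,1]
    [2:1,1,1]
    [2:1,1,1]
    [2:1,1,1,1]
    [2:1,1,1,3]
    [2:1,1,2,2]
    [2:1,2]
    [2:1,2]
    [3:]
    [3:1]
    [3:1]
    [3:1,1]
    [3:1,1,2]
    [4:1]


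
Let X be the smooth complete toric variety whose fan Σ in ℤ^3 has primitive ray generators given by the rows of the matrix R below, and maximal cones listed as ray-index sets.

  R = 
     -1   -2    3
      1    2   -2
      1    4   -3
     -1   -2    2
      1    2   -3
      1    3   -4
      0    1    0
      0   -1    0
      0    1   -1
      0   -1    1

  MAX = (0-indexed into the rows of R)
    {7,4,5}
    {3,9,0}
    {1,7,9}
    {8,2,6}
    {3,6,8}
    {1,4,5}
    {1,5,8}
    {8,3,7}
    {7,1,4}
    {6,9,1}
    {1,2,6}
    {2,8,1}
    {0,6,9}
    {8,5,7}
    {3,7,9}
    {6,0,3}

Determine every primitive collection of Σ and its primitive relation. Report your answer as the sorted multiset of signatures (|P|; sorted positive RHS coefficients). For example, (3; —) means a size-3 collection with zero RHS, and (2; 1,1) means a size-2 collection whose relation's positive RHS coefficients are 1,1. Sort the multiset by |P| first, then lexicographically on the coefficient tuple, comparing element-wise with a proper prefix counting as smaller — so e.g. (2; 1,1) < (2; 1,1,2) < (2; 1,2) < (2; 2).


Primitive collections (25):

  P={0,4}:  v_{0} + v_{4} = 0  ⟹  sig = (2; —)
  P={1,3}:  v_{1} + v_{3} = 0  ⟹  sig = (2; —)
  P={6,7}:  v_{6} + v_{7} = 0  ⟹  sig = (2; —)
  P={8,9}:  v_{8} + v_{9} = 0  ⟹  sig = (2; —)
  P={0,5}:  v_{0} + v_{5} = v_{8}  ⟹  sig = (2; 1)
  P={4,8}:  v_{4} + v_{8} = v_{5}  ⟹  sig = (2; 1)
  P={5,9}:  v_{5} + v_{9} = v_{4}  ⟹  sig = (2; 1)
  P={0,1}:  v_{0} + v_{1} = v_{6} + v_{9}  ⟹  sig = (2; 1,1)
  P={0,7}:  v_{0} + v_{7} = v_{3} + v_{9}  ⟹  sig = (2; 1,1)
  P={0,8}:  v_{0} + v_{8} = v_{3} + v_{6}  ⟹  sig = (2; 1,1)
  P={2,3}:  v_{2} + v_{3} = v_{6} + v_{8}  ⟹  sig = (2; 1,1)
  P={2,7}:  v_{2} + v_{7} = v_{1} + v_{8}  ⟹  sig = (2; 1,1)
  P={2,9}:  v_{2} + v_{9} = v_{1} + v_{6}  ⟹  sig = (2; 1,1)
  P={3,4}:  v_{3} + v_{4} = v_{7} + v_{8}  ⟹  sig = (2; 1,1)
  P={4,6}:  v_{4} + v_{6} = v_{1} + v_{8}  ⟹  sig = (2; 1,1)
  P={4,9}:  v_{4} + v_{9} = v_{1} + v_{7}  ⟹  sig = (2; 1,1)
  P={3,5}:  v_{3} + v_{5} = v_{7} + 2·v_{8}  ⟹  sig = (2; 1,2)
  P={5,6}:  v_{5} + v_{6} = v_{1} + 2·v_{8}  ⟹  sig = (2; 1,2)
  P={0,2}:  v_{0} + v_{2} = 2·v_{6}  ⟹  sig = (2; 2)
  P={2,4}:  v_{2} + v_{4} = 2·v_{1} + 2·v_{8}  ⟹  sig = (2; 2,2)
  P={2,5}:  v_{2} + v_{5} = 2·v_{1} + 3·v_{8}  ⟹  sig = (2; 2,3)
  P={1,6,8}:  v_{1} + v_{6} + v_{8} = v_{2}  ⟹  sig = (3; 1)
  P={1,7,8}:  v_{1} + v_{7} + v_{8} = v_{4}  ⟹  sig = (3; 1)
  P={3,6,9}:  v_{3} + v_{6} + v_{9} = v_{0}  ⟹  sig = (3; 1)
  P={1,5,7}:  v_{1} + v_{5} + v_{7} = 2·v_{4}  ⟹  sig = (3; 2)

Hence PRS(X_Σ) =
{ (2; —) ×4,  (2; 1) ×3,  (2; 1,1) ×9,  (2; 1,2) ×2,  (2; 2),  (2; 2,2),  (2; 2,3),  (3; 1) ×3,  (3; 2) }


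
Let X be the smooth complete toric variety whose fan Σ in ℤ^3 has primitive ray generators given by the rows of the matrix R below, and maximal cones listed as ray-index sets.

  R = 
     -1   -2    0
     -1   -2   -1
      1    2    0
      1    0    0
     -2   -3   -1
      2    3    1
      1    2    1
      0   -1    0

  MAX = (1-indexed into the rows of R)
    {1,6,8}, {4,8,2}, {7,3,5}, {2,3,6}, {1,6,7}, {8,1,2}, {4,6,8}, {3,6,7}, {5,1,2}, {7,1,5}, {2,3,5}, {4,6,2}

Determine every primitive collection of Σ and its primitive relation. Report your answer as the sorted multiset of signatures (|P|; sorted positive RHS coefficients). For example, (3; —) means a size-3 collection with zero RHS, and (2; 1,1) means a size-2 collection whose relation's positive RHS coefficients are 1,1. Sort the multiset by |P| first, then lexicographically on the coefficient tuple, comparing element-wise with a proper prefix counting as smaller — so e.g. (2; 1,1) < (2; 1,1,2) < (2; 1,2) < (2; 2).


The 12 primitive collections of Σ (r=8, n=3):

  • {1,3}:  v_{1} + v_{3} = 0 — sig = (2; —)
  • {2,7}:  v_{2} + v_{7} = 0 — sig = (2; —)
  • {5,6}:  v_{5} + v_{6} = 0 — sig = (2; —)
  • {3,8}:  v_{3} + v_{8} = v_{2} + v_{6} — sig = (2; 1,1)
  • {4,5}:  v_{4} + v_{5} = v_{2} + v_{8} — sig = (2; 1,1)
  • {4,7}:  v_{4} + v_{7} = v_{6} + v_{8} — sig = (2; 1,1)
  • {5,8}:  v_{5} + v_{8} = v_{1} + v_{2} — sig = (2; 1,1)
  • {7,8}:  v_{7} + v_{8} = v_{1} + v_{6} — sig = (2; 1,1)
  • {1,4}:  v_{1} + v_{4} = 2·v_{8} — sig = (2; 2)
  • {3,4}:  v_{3} + v_{4} = 2·v_{2} + 2·v_{6} — sig = (2; 2,2)
  • {1,2,6}:  v_{1} + v_{2} + v_{6} = v_{8} — sig = (3; 1)
  • {2,6,8}:  v_{2} + v_{6} + v_{8} = v_{4} — sig = (3; 1)

so the primitive-relation signature multiset is
    (2; —)
    (2; —)
    (2; —)
    (2; 1,1)
    (2; 1,1)
    (2; 1,1)
    (2; 1,1)
    (2; 1,1)
    (2; 2)
    (2; 2,2)
    (3; 1)
    (3; 1)


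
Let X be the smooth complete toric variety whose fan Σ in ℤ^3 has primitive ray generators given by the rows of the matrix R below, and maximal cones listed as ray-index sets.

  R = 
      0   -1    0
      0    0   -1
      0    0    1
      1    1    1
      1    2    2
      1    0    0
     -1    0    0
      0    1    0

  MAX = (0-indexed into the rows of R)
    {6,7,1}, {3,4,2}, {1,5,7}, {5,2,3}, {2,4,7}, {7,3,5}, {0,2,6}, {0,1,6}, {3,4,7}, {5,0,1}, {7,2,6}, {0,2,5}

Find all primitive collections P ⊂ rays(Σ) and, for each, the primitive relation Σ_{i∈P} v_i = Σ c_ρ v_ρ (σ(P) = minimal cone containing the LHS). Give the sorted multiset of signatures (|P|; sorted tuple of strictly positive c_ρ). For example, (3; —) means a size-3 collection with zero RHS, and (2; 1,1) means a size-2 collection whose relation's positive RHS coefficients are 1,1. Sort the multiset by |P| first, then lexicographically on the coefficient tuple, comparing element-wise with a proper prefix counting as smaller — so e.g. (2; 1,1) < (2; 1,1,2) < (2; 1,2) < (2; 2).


Δ(Σ) — 8 vertices, 12 min non-faces:

  • {0,7}:  v_{0} + v_{7} = 0 ; sig = (2; —)
  • {1,2}:  v_{1} + v_{2} = 0 ; sig = (2; —)
  • {5,6}:  v_{5} + v_{6} = 0 ; sig = (2; —)
  • {0,3}:  v_{0} + v_{3} = v_{2} + v_{5} ; sig = (2; 1,1)
  • {0,4}:  v_{0} + v_{4} = v_{2} + v_{3} ; sig = (2; 1,1)
  • {1,3}:  v_{1} + v_{3} = v_{5} + v_{7} ; sig = (2; 1,1)
  • {1,4}:  v_{1} + v_{4} = v_{3} + v_{7} ; sig = (2; 1,1)
  • {3,6}:  v_{3} + v_{6} = v_{2} + v_{7} ; sig = (2; 1,1)
  • {4,5}:  v_{4} + v_{5} = 2·v_{3} ; sig = (2; 2)
  • {4,6}:  v_{4} + v_{6} = 2·v_{2} + 2·v_{7} ; sig = (2; 2,2)
  • {2,3,7}:  v_{2} + v_{3} + v_{7} = v_{4} ; sig = (3; 1)
  • {2,5,7}:  v_{2} + v_{5} + v_{7} = v_{3} ; sig = (3; 1)

so the primitive-relation signature multiset is
    |P|=2: 10 collections, coeffs (), (), (), (1,1), (1,1), (1,1), (1,1), (1,1), (2), (2,2)
    |P|=3: 2 collections, coeffs (1), (1)


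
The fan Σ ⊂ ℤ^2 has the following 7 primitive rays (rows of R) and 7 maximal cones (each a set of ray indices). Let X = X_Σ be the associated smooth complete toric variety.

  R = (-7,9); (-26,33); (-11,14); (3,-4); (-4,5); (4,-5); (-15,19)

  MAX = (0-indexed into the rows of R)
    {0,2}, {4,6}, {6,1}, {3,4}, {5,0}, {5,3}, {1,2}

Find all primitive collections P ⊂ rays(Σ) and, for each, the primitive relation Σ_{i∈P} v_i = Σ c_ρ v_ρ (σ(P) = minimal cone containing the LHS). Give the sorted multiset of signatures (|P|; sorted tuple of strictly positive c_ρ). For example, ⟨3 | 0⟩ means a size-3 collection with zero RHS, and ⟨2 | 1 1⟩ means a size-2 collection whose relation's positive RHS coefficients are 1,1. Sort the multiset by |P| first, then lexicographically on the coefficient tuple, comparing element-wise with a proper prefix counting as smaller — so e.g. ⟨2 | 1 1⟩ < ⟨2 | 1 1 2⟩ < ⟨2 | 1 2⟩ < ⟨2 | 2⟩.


Primitive collections (14):

  P = {4,5}:  v_{4} + v_{5} = 0  →  sig = ⟨2 | 0⟩
  P = {0,3}:  v_{0} + v_{3} = v_{4}  →  sig = ⟨2 | 1⟩
  P = {0,4}:  v_{0} + v_{4} = v_{2}  →  sig = ⟨2 | 1⟩
  P = {2,4}:  v_{2} + v_{4} = v_{6}  →  sig = ⟨2 | 1⟩
  P = {2,5}:  v_{2} + v_{5} = v_{0}  →  sig = ⟨2 | 1⟩
  P = {2,6}:  v_{2} + v_{6} = v_{1}  →  sig = ⟨2 | 1⟩
  P = {5,6}:  v_{5} + v_{6} = v_{2}  →  sig = ⟨2 | 1⟩
  P = {1,3}:  v_{1} + v_{3} = 2·v_{4} + v_{6}  →  sig = ⟨2 | 1 2⟩
  P = {0,6}:  v_{0} + v_{6} = 2·v_{2}  →  sig = ⟨2 | 2⟩
  P = {1,4}:  v_{1} + v_{4} = 2·v_{6}  →  sig = ⟨2 | 2⟩
  P = {1,5}:  v_{1} + v_{5} = 2·v_{2}  →  sig = ⟨2 | 2⟩
  P = {2,3}:  v_{2} + v_{3} = 2·v_{4}  →  sig = ⟨2 | 2⟩
  P = {0,1}:  v_{0} + v_{1} = 3·v_{2}  →  sig = ⟨2 | 3⟩
  P = {3,6}:  v_{3} + v_{6} = 3·v_{4}  →  sig = ⟨2 | 3⟩

Signatures (|P|; sorted positive RHS coefficients), sorted:
    |P|=2: 14 collections, coeffs (), (1), (1), (1), (1), (1), (1), (1,2), (2), (2), (2), (2), (3), (3)


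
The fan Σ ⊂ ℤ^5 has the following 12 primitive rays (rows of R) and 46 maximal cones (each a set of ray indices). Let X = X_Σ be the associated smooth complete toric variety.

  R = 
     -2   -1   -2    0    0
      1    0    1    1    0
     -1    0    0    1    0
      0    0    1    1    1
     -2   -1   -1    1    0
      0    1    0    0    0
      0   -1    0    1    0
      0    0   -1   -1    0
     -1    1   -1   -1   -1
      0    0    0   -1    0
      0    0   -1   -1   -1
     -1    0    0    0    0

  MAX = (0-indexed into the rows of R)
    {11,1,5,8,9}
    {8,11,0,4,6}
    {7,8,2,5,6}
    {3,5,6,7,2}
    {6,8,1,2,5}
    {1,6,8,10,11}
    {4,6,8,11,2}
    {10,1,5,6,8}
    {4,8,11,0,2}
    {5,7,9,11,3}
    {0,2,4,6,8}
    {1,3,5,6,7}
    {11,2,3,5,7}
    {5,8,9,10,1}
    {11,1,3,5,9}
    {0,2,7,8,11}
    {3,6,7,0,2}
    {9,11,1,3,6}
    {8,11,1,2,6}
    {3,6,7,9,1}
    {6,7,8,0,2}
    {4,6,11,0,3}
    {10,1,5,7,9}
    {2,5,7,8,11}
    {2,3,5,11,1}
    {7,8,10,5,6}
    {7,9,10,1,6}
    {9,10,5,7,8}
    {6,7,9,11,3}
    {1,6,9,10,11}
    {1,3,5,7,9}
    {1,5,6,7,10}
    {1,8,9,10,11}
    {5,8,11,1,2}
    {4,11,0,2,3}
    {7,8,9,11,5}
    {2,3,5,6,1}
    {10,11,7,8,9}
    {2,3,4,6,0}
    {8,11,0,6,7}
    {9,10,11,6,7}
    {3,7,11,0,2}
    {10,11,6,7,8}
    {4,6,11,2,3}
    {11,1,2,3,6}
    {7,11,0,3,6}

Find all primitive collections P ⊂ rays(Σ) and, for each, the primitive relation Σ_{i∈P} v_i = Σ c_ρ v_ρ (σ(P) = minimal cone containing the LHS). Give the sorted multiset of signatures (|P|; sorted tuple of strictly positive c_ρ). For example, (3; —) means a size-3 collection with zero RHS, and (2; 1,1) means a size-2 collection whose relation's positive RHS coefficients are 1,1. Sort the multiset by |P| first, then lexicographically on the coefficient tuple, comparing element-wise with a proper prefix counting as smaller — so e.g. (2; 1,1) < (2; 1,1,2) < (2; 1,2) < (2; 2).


Minimal non-faces — 22 found among 12 rays, 46 max cones:

  P={3,10}:  v_{3} + v_{10} = 0 ; sig = (2; —)
  P={2,9}:  v_{2} + v_{9} = v_{11} ; sig = (2; 1)
  P={4,7}:  v_{4} + v_{7} = v_{0} ; sig = (2; 1)
  P={1,4}:  v_{1} + v_{4} = v_{2} + v_{6} ; sig = (2; 1,1)
  P={2,10}:  v_{2} + v_{10} = v_{6} + v_{8} ; sig = (2; 1,1)
  P={3,8}:  v_{3} + v_{8} = v_{5} + v_{11} ; sig = (2; 1,1)
  P={0,1}:  v_{0} + v_{1} = v_{2} + v_{6} + v_{7} ; sig = (2; 1,1,1)
  P={4,10}:  v_{4} + v_{10} = 2·v_{6} + v_{7} + v_{8} + v_{11} ; sig = (2; 1,1,1,2)
  P={4,9}:  v_{4} + v_{9} = v_{6} + v_{7} + 2·v_{11} ; sig = (2; 1,1,2)
  P={0,10}:  v_{0} + v_{10} = 2·v_{6} + 2·v_{7} + v_{8} + v_{11} ; sig = (2; 1,1,2,2)
  P={4,5}:  v_{4} + v_{5} = 2·v_{2} + v_{7} ; sig = (2; 1,2)
  P={0,9}:  v_{0} + v_{9} = v_{6} + 2·v_{7} + 2·v_{11} ; sig = (2; 1,2,2)
  P={0,5}:  v_{0} + v_{5} = 2·v_{2} + 2·v_{7} ; sig = (2; 2,2)
  P={1,7,11}:  v_{1} + v_{7} + v_{11} = 0 ; sig = (3; —)
  P={5,6,9}:  v_{5} + v_{6} + v_{9} = 0 ; sig = (3; —)
  P={5,6,11}:  v_{5} + v_{6} + v_{11} = v_{2} ; sig = (3; 1)
  P={5,10,11}:  v_{5} + v_{10} + v_{11} = v_{8} ; sig = (3; 1)
  P={1,2,7}:  v_{1} + v_{2} + v_{7} = v_{5} + v_{6} ; sig = (3; 1,1)
  P={1,7,8}:  v_{1} + v_{7} + v_{8} = v_{5} + v_{10} ; sig = (3; 1,1)
  P={6,8,9}:  v_{6} + v_{8} + v_{9} = v_{10} + v_{11} ; sig = (3; 1,1)
  P={2,6,7,11}:  v_{2} + v_{6} + v_{7} + v_{11} = v_{4} ; sig = (4; 1)
  P={0,2,6,11}:  v_{0} + v_{2} + v_{6} + v_{11} = 2·v_{4} ; sig = (4; 2)

Hence PRS(X_Σ) =
    |P|=2: 13 collections, coeffs (), (1), (1), (1,1), (1,1), (1,1), (1,1,1), (1,1,1,2), (1,1,2), (1,1,2,2), (1,2), (1,2,2), (2,2)
    |P|=3: 7 collections, coeffs (), (), (1), (1), (1,1), (1,1), (1,1)
    |P|=4: 2 collections, coeffs (1), (2)


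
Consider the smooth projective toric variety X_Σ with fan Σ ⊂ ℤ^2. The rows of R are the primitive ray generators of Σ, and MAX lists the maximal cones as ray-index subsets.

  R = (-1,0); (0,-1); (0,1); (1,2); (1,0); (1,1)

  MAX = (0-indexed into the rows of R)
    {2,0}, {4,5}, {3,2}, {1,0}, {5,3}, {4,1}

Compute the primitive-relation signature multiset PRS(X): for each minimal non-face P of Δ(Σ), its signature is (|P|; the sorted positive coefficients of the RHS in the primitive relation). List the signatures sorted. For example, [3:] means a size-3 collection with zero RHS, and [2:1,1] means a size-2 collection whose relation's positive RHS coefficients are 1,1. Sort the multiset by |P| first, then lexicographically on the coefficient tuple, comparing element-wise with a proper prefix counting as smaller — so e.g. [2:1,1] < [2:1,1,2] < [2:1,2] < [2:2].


Δ(Σ) — 6 vertices, 9 min non-faces:

  {0,4}:  v_{0} + v_{4} = 0  →  sig = [2:]
  {1,2}:  v_{1} + v_{2} = 0  →  sig = [2:]
  {0,5}:  v_{0} + v_{5} = v_{2}  →  sig = [2:1]
  {1,3}:  v_{1} + v_{3} = v_{5}  →  sig = [2:1]
  {1,5}:  v_{1} + v_{5} = v_{4}  →  sig = [2:1]
  {2,4}:  v_{2} + v_{4} = v_{5}  →  sig = [2:1]
  {2,5}:  v_{2} + v_{5} = v_{3}  →  sig = [2:1]
  {0,3}:  v_{0} + v_{3} = 2·v_{2}  →  sig = [2:2]
  {3,4}:  v_{3} + v_{4} = 2·v_{5}  →  sig = [2:2]

so the primitive-relation signature multiset is
    [2:]
    [2:]
    [2:1]
    [2:1]
    [2:1]
    [2:1]
    [2:1]
    [2:2]
    [2:2]


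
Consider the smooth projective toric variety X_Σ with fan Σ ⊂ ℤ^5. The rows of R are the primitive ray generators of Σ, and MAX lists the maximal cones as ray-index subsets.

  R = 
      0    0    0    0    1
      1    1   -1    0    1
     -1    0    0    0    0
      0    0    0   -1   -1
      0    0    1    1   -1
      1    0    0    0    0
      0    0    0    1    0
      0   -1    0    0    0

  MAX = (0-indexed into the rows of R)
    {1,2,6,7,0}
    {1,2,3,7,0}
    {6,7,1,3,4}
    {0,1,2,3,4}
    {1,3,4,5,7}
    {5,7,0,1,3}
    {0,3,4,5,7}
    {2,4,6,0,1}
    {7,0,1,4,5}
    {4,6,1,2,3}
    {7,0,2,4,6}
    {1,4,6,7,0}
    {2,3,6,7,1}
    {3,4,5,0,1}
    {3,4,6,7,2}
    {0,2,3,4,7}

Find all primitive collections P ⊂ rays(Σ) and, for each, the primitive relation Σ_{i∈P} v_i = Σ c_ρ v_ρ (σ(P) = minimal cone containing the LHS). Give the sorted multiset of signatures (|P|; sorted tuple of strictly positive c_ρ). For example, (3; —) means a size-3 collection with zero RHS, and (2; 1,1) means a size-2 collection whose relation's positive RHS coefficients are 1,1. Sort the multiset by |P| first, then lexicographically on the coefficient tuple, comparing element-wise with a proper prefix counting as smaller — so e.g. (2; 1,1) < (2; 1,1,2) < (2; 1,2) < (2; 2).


5 collections generate NE(X_Σ); each relation:

  P = {2,5}:  v_{2} + v_{5} = 0 — sig = (2; —)
  P = {5,6}:  v_{5} + v_{6} = v_{1} + v_{4} + v_{7} — sig = (2; 1,1,1)
  P = {0,3,6}:  v_{0} + v_{3} + v_{6} = 0 — sig = (3; —)
  P = {1,2,4,7}:  v_{1} + v_{2} + v_{4} + v_{7} = v_{6} — sig = (4; 1)
  P = {0,1,3,4,7}:  v_{0} + v_{1} + v_{3} + v_{4} + v_{7} = v_{5} — sig = (5; 1)

so the primitive-relation signature multiset is
{ (2; —),  (2; 1,1,1),  (3; —),  (4; 1),  (5; 1) }


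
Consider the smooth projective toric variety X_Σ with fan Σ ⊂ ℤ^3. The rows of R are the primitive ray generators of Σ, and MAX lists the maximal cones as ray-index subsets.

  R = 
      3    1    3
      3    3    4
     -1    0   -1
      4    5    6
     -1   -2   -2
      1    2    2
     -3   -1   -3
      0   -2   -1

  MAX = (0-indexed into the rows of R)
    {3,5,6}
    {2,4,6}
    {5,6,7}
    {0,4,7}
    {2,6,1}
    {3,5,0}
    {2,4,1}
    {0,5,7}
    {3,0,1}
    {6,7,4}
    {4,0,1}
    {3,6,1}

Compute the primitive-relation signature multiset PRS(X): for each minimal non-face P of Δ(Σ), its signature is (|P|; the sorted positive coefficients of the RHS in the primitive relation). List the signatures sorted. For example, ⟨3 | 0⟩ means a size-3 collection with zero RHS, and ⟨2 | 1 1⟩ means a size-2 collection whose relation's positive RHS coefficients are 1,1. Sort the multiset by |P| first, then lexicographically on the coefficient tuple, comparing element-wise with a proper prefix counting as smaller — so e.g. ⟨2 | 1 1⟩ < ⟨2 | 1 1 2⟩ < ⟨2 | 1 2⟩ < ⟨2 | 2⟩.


The 11 primitive collections of Σ (r=8, n=3):

  • {0,6}:  v_{0} + v_{6} = 0  →  sig = ⟨2 | 0⟩
  • {4,5}:  v_{4} + v_{5} = 0  →  sig = ⟨2 | 0⟩
  • {1,5}:  v_{1} + v_{5} = v_{3}  →  sig = ⟨2 | 1⟩
  • {1,7}:  v_{1} + v_{7} = v_{0}  →  sig = ⟨2 | 1⟩
  • {2,7}:  v_{2} + v_{7} = v_{4}  →  sig = ⟨2 | 1⟩
  • {3,4}:  v_{3} + v_{4} = v_{1}  →  sig = ⟨2 | 1⟩
  • {0,2}:  v_{0} + v_{2} = v_{1} + v_{4}  →  sig = ⟨2 | 1 1⟩
  • {2,5}:  v_{2} + v_{5} = v_{1} + v_{6}  →  sig = ⟨2 | 1 1⟩
  • {3,7}:  v_{3} + v_{7} = v_{0} + v_{5}  →  sig = ⟨2 | 1 1⟩
  • {2,3}:  v_{2} + v_{3} = 2·v_{1} + v_{6}  →  sig = ⟨2 | 1 2⟩
  • {1,4,6}:  v_{1} + v_{4} + v_{6} = v_{2}  →  sig = ⟨3 | 1⟩

Hence PRS(X_Σ) =
    |P|=2: 10 collections, coeffs (), (), (1), (1), (1), (1), (1,1), (1,1), (1,1), (1,2)
    |P|=3: 1 collection, coeffs (1)


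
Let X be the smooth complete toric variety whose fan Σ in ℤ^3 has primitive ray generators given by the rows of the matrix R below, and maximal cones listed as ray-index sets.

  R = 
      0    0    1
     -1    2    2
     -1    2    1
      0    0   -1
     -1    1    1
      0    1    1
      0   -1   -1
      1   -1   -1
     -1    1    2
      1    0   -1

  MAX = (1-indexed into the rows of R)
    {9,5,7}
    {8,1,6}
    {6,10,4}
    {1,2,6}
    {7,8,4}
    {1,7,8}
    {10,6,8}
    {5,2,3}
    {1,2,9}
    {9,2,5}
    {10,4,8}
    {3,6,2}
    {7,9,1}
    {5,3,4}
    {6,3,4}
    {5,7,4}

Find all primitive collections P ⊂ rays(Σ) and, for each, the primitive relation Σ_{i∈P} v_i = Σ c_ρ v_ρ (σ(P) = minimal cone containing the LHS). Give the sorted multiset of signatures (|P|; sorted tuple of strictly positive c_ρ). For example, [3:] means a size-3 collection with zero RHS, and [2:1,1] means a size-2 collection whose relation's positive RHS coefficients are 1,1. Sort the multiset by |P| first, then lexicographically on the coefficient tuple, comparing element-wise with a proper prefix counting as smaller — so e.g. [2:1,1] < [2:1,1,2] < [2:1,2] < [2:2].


Minimal non-faces — 22 found among 10 rays, 16 max cones:

  {1,4}:  v_{1} + v_{4} = 0  ⟹  sig = [2:]
  {5,8}:  v_{5} + v_{8} = 0  ⟹  sig = [2:]
  {6,7}:  v_{6} + v_{7} = 0  ⟹  sig = [2:]
  {1,3}:  v_{1} + v_{3} = v_{2}  ⟹  sig = [2:1]
  {1,5}:  v_{1} + v_{5} = v_{9}  ⟹  sig = [2:1]
  {2,4}:  v_{2} + v_{4} = v_{3}  ⟹  sig = [2:1]
  {2,7}:  v_{2} + v_{7} = v_{5}  ⟹  sig = [2:1]
  {2,8}:  v_{2} + v_{8} = v_{6}  ⟹  sig = [2:1]
  {4,9}:  v_{4} + v_{9} = v_{5}  ⟹  sig = [2:1]
  {5,6}:  v_{5} + v_{6} = v_{2}  ⟹  sig = [2:1]
  {8,9}:  v_{8} + v_{9} = v_{1}  ⟹  sig = [2:1]
  {9,10}:  v_{9} + v_{10} = v_{6}  ⟹  sig = [2:1]
  {1,10}:  v_{1} + v_{10} = v_{6} + v_{8}  ⟹  sig = [2:1,1]
  {3,7}:  v_{3} + v_{7} = v_{4} + v_{5}  ⟹  sig = [2:1,1]
  {3,8}:  v_{3} + v_{8} = v_{4} + v_{6}  ⟹  sig = [2:1,1]
  {3,9}:  v_{3} + v_{9} = v_{2} + v_{5}  ⟹  sig = [2:1,1]
  {5,10}:  v_{5} + v_{10} = v_{4} + v_{6}  ⟹  sig = [2:1,1]
  {6,9}:  v_{6} + v_{9} = v_{1} + v_{2}  ⟹  sig = [2:1,1]
  {7,10}:  v_{7} + v_{10} = v_{4} + v_{8}  ⟹  sig = [2:1,1]
  {2,10}:  v_{2} + v_{10} = v_{4} + 2·v_{6}  ⟹  sig = [2:1,2]
  {3,10}:  v_{3} + v_{10} = 2·v_{4} + 2·v_{6}  ⟹  sig = [2:2,2]
  {4,6,8}:  v_{4} + v_{6} + v_{8} = v_{10}  ⟹  sig = [3:1]

Signatures (|P|; sorted positive RHS coefficients), sorted:
    [2:]
    [2:]
    [2:]
    [2:1]
    [2:1]
    [2:1]
    [2:1]
    [2:1]
    [2:1]
    [2:1]
    [2:1]
    [2:1]
    [2:1,1]
    [2:1,1]
    [2:1,1]
    [2:1,1]
    [2:1,1]
    [2:1,1]
    [2:1,1]
    [2:1,2]
    [2:2,2]
    [3:1]


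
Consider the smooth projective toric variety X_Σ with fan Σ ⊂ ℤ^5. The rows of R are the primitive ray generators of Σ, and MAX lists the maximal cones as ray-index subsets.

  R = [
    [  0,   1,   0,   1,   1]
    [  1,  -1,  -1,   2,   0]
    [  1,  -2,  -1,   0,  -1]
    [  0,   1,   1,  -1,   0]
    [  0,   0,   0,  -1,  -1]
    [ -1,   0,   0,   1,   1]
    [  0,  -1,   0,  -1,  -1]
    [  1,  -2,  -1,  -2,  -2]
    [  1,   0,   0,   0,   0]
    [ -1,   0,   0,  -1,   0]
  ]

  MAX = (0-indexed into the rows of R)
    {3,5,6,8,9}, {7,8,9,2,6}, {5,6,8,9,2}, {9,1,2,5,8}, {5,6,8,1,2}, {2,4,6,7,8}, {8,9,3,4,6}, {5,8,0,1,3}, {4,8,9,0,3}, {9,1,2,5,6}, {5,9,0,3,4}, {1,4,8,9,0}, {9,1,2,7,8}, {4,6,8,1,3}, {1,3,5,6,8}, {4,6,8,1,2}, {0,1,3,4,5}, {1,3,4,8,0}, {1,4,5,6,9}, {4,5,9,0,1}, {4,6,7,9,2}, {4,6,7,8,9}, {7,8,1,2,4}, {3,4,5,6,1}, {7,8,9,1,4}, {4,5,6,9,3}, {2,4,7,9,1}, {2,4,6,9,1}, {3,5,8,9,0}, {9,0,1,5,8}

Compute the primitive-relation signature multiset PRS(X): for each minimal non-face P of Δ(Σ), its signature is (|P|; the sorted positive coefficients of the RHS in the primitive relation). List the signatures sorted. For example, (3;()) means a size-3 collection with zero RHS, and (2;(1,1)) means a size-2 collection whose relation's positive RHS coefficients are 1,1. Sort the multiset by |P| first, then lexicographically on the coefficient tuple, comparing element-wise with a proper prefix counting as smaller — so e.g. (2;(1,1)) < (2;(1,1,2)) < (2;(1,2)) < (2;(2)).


12 collections generate NE(X_Σ); each relation:

  {0,6}:  v_{0} + v_{6} = 0 ; sig = (2;())
  {2,3}:  v_{2} + v_{3} = v_{6} + v_{8} ; sig = (2;(1,1))
  {5,7}:  v_{5} + v_{7} = v_{2} + v_{9} ; sig = (2;(1,1))
  {0,2}:  v_{0} + v_{2} = v_{1} + v_{8} + v_{9} ; sig = (2;(1,1,1))
  {3,7}:  v_{3} + v_{7} = v_{4} + v_{6} + 2·v_{8} + v_{9} ; sig = (2;(1,1,1,2))
  {0,7}:  v_{0} + v_{7} = v_{1} + v_{4} + 2·v_{8} + 2·v_{9} ; sig = (2;(1,1,2,2))
  {1,3,9}:  v_{1} + v_{3} + v_{9} = 0 ; sig = (3;())
  {4,5,8}:  v_{4} + v_{5} + v_{8} = 0 ; sig = (3;())
  {2,4,5}:  v_{2} + v_{4} + v_{5} = v_{1} + v_{6} + v_{9} ; sig = (3;(1,1,1))
  {1,6,7}:  v_{1} + v_{6} + v_{7} = 2·v_{2} + v_{4} ; sig = (3;(1,2))
  {1,6,8,9}:  v_{1} + v_{6} + v_{8} + v_{9} = v_{2} ; sig = (4;(1))
  {2,4,8,9}:  v_{2} + v_{4} + v_{8} + v_{9} = v_{7} ; sig = (4;(1))

Sorted signature multiset PRS(X):
    (2;())
    (2;(1,1))
    (2;(1,1))
    (2;(1,1,1))
    (2;(1,1,1,2))
    (2;(1,1,2,2))
    (3;())
    (3;())
    (3;(1,1,1))
    (3;(1,2))
    (4;(1))
    (4;(1))


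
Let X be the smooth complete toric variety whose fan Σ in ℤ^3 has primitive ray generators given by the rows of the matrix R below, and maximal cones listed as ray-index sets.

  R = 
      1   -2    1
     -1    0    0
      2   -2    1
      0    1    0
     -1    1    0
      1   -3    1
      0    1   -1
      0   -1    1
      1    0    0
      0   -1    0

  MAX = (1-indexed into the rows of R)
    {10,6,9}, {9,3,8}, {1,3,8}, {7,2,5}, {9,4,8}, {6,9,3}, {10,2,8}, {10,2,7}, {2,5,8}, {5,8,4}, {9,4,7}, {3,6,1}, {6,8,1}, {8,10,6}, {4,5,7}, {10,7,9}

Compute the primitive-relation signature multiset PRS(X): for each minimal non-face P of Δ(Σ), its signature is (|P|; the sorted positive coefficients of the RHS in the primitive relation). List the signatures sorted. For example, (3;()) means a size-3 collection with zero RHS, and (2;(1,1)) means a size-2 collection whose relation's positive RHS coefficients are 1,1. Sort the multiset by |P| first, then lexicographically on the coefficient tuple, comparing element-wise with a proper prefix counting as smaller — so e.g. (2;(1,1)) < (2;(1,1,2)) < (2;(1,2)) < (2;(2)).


Δ(Σ) — 10 vertices, 24 min non-faces:

  P = {2,9}:  v_{2} + v_{9} = 0 ; sig = (2;())
  P = {4,10}:  v_{4} + v_{10} = 0 ; sig = (2;())
  P = {7,8}:  v_{7} + v_{8} = 0 ; sig = (2;())
  P = {1,5}:  v_{1} + v_{5} = v_{8} ; sig = (2;(1))
  P = {1,9}:  v_{1} + v_{9} = v_{3} ; sig = (2;(1))
  P = {1,10}:  v_{1} + v_{10} = v_{6} ; sig = (2;(1))
  P = {2,3}:  v_{2} + v_{3} = v_{1} ; sig = (2;(1))
  P = {2,4}:  v_{2} + v_{4} = v_{5} ; sig = (2;(1))
  P = {4,6}:  v_{4} + v_{6} = v_{1} ; sig = (2;(1))
  P = {5,9}:  v_{5} + v_{9} = v_{4} ; sig = (2;(1))
  P = {5,10}:  v_{5} + v_{10} = v_{2} ; sig = (2;(1))
  P = {1,2}:  v_{1} + v_{2} = v_{8} + v_{10} ; sig = (2;(1,1))
  P = {1,4}:  v_{1} + v_{4} = v_{8} + v_{9} ; sig = (2;(1,1))
  P = {1,7}:  v_{1} + v_{7} = v_{9} + v_{10} ; sig = (2;(1,1))
  P = {3,5}:  v_{3} + v_{5} = v_{8} + v_{9} ; sig = (2;(1,1))
  P = {3,10}:  v_{3} + v_{10} = v_{6} + v_{9} ; sig = (2;(1,1))
  P = {5,6}:  v_{5} + v_{6} = v_{8} + v_{10} ; sig = (2;(1,1))
  P = {2,6}:  v_{2} + v_{6} = v_{8} + 2·v_{10} ; sig = (2;(1,2))
  P = {3,4}:  v_{3} + v_{4} = v_{8} + 2·v_{9} ; sig = (2;(1,2))
  P = {3,7}:  v_{3} + v_{7} = 2·v_{9} + v_{10} ; sig = (2;(1,2))
  P = {6,7}:  v_{6} + v_{7} = v_{9} + 2·v_{10} ; sig = (2;(1,2))
  P = {8,9,10}:  v_{8} + v_{9} + v_{10} = v_{1} ; sig = (3;(1))
  P = {6,8,9}:  v_{6} + v_{8} + v_{9} = 2·v_{1} ; sig = (3;(2))
  P = {3,6,8}:  v_{3} + v_{6} + v_{8} = 3·v_{1} ; sig = (3;(3))

Sorted signature multiset PRS(X):
    |P|=2: 21 collections, coeffs (), (), (), (1), (1), (1), (1), (1), (1), (1), (1), (1,1), (1,1), (1,1), (1,1), (1,1), (1,1), (1,2), (1,2), (1,2), (1,2)
    |P|=3: 3 collections, coeffs (1), (2), (3)


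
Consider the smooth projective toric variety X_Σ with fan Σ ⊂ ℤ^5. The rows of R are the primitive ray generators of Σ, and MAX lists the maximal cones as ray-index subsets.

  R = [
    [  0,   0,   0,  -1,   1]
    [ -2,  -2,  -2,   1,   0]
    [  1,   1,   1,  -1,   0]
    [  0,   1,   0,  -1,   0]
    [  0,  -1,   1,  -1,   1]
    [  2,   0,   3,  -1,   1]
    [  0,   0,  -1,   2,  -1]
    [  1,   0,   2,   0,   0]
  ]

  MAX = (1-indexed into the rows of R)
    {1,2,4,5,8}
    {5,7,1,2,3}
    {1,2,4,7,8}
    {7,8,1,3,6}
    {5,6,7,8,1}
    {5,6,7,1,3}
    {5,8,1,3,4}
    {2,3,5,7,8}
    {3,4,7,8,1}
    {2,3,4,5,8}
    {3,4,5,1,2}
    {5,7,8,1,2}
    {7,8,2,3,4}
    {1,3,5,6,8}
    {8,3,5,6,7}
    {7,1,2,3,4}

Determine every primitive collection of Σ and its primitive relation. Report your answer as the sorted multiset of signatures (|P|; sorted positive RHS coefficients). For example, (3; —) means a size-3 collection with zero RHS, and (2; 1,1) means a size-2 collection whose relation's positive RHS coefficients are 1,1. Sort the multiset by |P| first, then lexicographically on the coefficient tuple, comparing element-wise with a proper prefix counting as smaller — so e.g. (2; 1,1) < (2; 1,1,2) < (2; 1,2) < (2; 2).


Σ has 5 primitive collections:

  P={4,6}:  v_{4} + v_{6} = v_{1} + v_{3} + v_{8} ; sig = (2; 1,1,1)
  P={2,6}:  v_{2} + v_{6} = 2·v_{5} + v_{7} ; sig = (2; 1,2)
  P={4,5,7}:  v_{4} + v_{5} + v_{7} = 0 ; sig = (3; —)
  P={1,2,3,8}:  v_{1} + v_{2} + v_{3} + v_{8} = v_{5} ; sig = (4; 1)
  P={1,3,5,7,8}:  v_{1} + v_{3} + v_{5} + v_{7} + v_{8} = v_{6} ; sig = (5; 1)

Signatures (|P|; sorted positive RHS coefficients), sorted:
{ (2; 1,1,1),  (2; 1,2),  (3; —),  (4; 1),  (5; 1) }


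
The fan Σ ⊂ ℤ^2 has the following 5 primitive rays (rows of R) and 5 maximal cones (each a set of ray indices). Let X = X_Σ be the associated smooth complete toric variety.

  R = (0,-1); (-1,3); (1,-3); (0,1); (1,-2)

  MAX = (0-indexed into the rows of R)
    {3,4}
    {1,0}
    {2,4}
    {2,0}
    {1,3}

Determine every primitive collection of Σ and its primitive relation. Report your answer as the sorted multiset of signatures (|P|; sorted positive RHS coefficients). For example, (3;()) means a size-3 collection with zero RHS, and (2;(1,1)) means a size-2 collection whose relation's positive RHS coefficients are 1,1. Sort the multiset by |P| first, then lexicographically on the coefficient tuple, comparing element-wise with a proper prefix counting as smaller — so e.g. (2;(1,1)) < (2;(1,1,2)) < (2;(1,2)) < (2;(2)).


5 collections generate NE(X_Σ); each relation:

  P = {0,3}:  v_{0} + v_{3} = 0  ⇒ sig = (2;())
  P = {1,2}:  v_{1} + v_{2} = 0  ⇒ sig = (2;())
  P = {0,4}:  v_{0} + v_{4} = v_{2}  ⇒ sig = (2;(1))
  P = {1,4}:  v_{1} + v_{4} = v_{3}  ⇒ sig = (2;(1))
  P = {2,3}:  v_{2} + v_{3} = v_{4}  ⇒ sig = (2;(1))

Sorted signature multiset PRS(X):
    |P|=2: 5 collections, coeffs (), (), (1), (1), (1)


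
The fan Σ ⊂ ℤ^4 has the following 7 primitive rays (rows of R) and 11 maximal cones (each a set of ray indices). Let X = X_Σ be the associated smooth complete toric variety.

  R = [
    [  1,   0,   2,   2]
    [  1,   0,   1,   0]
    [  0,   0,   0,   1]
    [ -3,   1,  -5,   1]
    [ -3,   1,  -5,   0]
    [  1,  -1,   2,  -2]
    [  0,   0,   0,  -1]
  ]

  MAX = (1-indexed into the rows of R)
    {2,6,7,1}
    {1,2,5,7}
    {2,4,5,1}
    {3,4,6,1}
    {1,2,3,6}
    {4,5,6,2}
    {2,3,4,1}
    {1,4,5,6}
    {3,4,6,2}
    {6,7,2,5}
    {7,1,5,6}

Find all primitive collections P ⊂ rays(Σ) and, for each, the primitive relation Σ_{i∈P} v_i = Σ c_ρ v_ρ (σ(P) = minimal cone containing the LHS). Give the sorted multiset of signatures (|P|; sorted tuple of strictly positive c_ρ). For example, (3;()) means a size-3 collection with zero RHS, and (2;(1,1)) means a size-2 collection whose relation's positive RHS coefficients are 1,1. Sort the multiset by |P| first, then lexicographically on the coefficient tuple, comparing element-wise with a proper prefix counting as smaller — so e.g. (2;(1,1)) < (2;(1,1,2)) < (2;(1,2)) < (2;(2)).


Σ has 5 primitive collections:

  {3,7}:  v_{3} + v_{7} = 0  so sig = (2;())
  {3,5}:  v_{3} + v_{5} = v_{4}  so sig = (2;(1))
  {4,7}:  v_{4} + v_{7} = v_{5}  so sig = (2;(1))
  {1,2,5,6}:  v_{1} + v_{2} + v_{5} + v_{6} = 0  so sig = (4;())
  {1,2,4,6}:  v_{1} + v_{2} + v_{4} + v_{6} = v_{3}  so sig = (4;(1))

Hence PRS(X_Σ) =
    |P|=2: 3 collections, coeffs (), (1), (1)
    |P|=4: 2 collections, coeffs (), (1)


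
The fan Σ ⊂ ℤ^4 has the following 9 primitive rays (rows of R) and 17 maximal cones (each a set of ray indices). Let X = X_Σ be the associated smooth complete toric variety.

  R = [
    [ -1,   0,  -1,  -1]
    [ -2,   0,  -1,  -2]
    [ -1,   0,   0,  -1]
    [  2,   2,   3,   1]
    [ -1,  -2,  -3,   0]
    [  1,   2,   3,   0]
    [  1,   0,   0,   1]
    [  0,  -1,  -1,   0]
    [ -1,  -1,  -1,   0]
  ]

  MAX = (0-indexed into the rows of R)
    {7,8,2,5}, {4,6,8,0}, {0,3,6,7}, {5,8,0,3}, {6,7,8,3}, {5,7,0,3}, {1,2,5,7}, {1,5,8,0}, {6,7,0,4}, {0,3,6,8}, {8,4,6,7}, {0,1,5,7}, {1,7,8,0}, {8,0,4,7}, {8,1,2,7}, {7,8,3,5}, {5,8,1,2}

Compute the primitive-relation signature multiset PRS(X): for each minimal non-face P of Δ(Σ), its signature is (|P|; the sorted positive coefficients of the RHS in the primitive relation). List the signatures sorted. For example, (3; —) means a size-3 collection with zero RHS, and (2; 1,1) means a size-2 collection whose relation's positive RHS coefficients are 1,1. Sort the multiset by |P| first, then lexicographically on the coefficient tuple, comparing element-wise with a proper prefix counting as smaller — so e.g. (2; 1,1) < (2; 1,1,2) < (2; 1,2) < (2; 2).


Σ has 14 primitive collections:

  • {2,6}:  v_{2} + v_{6} = 0  so sig = (2; —)
  • {4,5}:  v_{4} + v_{5} = 0  so sig = (2; —)
  • {0,2}:  v_{0} + v_{2} = v_{1}  so sig = (2; 1)
  • {1,6}:  v_{1} + v_{6} = v_{0}  so sig = (2; 1)
  • {2,3}:  v_{2} + v_{3} = v_{5}  so sig = (2; 1)
  • {3,4}:  v_{3} + v_{4} = v_{6}  so sig = (2; 1)
  • {5,6}:  v_{5} + v_{6} = v_{3}  so sig = (2; 1)
  • {1,3}:  v_{1} + v_{3} = v_{0} + v_{5}  so sig = (2; 1,1)
  • {2,4}:  v_{2} + v_{4} = v_{0} + v_{7} + v_{8}  so sig = (2; 1,1,1)
  • {1,4}:  v_{1} + v_{4} = 2·v_{0} + v_{7} + v_{8}  so sig = (2; 1,1,2)
  • {0,3,7,8}:  v_{0} + v_{3} + v_{7} + v_{8} = 0  so sig = (4; —)
  • {0,5,7,8}:  v_{0} + v_{5} + v_{7} + v_{8} = v_{2}  so sig = (4; 1)
  • {0,6,7,8}:  v_{0} + v_{6} + v_{7} + v_{8} = v_{4}  so sig = (4; 1)
  • {1,5,7,8}:  v_{1} + v_{5} + v_{7} + v_{8} = 2·v_{2}  so sig = (4; 2)

Hence PRS(X_Σ) =
[(2; —), (2; —), (2; 1), (2; 1), (2; 1), (2; 1), (2; 1), (2; 1,1), (2; 1,1,1), (2; 1,1,2), (4; —), (4; 1), (4; 1), (4; 2)]


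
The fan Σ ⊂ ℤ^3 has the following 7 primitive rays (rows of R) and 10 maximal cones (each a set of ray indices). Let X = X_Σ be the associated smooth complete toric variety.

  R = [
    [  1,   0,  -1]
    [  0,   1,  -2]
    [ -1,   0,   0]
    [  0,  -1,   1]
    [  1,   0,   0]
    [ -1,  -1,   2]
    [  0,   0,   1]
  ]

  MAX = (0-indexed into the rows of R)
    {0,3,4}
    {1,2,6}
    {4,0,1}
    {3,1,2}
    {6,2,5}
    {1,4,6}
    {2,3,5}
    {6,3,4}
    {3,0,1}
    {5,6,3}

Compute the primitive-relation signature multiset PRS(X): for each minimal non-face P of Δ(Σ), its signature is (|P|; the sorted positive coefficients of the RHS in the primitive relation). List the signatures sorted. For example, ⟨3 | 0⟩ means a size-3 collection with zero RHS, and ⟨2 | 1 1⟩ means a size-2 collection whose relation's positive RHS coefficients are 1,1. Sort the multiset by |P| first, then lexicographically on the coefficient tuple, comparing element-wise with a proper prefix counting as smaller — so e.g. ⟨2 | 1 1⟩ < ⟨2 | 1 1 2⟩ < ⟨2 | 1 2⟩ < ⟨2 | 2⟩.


9 collections generate NE(X_Σ); each relation:

  • {2,4}:  v_{2} + v_{4} = 0 — sig = ⟨2 | 0⟩
  • {0,5}:  v_{0} + v_{5} = v_{3} — sig = ⟨2 | 1⟩
  • {0,6}:  v_{0} + v_{6} = v_{4} — sig = ⟨2 | 1⟩
  • {1,5}:  v_{1} + v_{5} = v_{2} — sig = ⟨2 | 1⟩
  • {0,2}:  v_{0} + v_{2} = v_{1} + v_{3} — sig = ⟨2 | 1 1⟩
  • {4,5}:  v_{4} + v_{5} = v_{3} + v_{6} — sig = ⟨2 | 1 1⟩
  • {1,3,6}:  v_{1} + v_{3} + v_{6} = 0 — sig = ⟨3 | 0⟩
  • {1,3,4}:  v_{1} + v_{3} + v_{4} = v_{0} — sig = ⟨3 | 1⟩
  • {2,3,6}:  v_{2} + v_{3} + v_{6} = v_{5} — sig = ⟨3 | 1⟩

Hence PRS(X_Σ) =
{ ⟨2 | 0⟩,  ⟨2 | 1⟩ ×3,  ⟨2 | 1 1⟩ ×2,  ⟨3 | 0⟩,  ⟨3 | 1⟩ ×2 }


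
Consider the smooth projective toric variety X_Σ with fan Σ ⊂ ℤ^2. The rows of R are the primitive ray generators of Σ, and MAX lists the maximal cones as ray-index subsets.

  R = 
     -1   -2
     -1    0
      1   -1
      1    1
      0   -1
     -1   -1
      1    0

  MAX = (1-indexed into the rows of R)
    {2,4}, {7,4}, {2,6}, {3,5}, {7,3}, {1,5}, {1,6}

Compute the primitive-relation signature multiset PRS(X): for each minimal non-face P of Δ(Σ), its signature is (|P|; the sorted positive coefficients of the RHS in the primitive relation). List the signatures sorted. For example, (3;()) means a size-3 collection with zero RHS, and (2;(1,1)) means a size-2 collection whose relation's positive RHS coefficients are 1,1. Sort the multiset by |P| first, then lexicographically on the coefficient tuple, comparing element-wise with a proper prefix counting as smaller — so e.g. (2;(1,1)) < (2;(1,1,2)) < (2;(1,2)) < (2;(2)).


|primitive collections| = 14. Relations:

  {2,7}:  v_{2} + v_{7} = 0  →  sig = (2;())
  {4,6}:  v_{4} + v_{6} = 0  →  sig = (2;())
  {1,4}:  v_{1} + v_{4} = v_{5}  →  sig = (2;(1))
  {2,3}:  v_{2} + v_{3} = v_{5}  →  sig = (2;(1))
  {2,5}:  v_{2} + v_{5} = v_{6}  →  sig = (2;(1))
  {4,5}:  v_{4} + v_{5} = v_{7}  →  sig = (2;(1))
  {5,6}:  v_{5} + v_{6} = v_{1}  →  sig = (2;(1))
  {5,7}:  v_{5} + v_{7} = v_{3}  →  sig = (2;(1))
  {6,7}:  v_{6} + v_{7} = v_{5}  →  sig = (2;(1))
  {1,2}:  v_{1} + v_{2} = 2·v_{6}  →  sig = (2;(2))
  {1,7}:  v_{1} + v_{7} = 2·v_{5}  →  sig = (2;(2))
  {3,4}:  v_{3} + v_{4} = 2·v_{7}  →  sig = (2;(2))
  {3,6}:  v_{3} + v_{6} = 2·v_{5}  →  sig = (2;(2))
  {1,3}:  v_{1} + v_{3} = 3·v_{5}  →  sig = (2;(3))

Hence PRS(X_Σ) =
[(2;()), (2;()), (2;(1)), (2;(1)), (2;(1)), (2;(1)), (2;(1)), (2;(1)), (2;(1)), (2;(2)), (2;(2)), (2;(2)), (2;(2)), (2;(3))]


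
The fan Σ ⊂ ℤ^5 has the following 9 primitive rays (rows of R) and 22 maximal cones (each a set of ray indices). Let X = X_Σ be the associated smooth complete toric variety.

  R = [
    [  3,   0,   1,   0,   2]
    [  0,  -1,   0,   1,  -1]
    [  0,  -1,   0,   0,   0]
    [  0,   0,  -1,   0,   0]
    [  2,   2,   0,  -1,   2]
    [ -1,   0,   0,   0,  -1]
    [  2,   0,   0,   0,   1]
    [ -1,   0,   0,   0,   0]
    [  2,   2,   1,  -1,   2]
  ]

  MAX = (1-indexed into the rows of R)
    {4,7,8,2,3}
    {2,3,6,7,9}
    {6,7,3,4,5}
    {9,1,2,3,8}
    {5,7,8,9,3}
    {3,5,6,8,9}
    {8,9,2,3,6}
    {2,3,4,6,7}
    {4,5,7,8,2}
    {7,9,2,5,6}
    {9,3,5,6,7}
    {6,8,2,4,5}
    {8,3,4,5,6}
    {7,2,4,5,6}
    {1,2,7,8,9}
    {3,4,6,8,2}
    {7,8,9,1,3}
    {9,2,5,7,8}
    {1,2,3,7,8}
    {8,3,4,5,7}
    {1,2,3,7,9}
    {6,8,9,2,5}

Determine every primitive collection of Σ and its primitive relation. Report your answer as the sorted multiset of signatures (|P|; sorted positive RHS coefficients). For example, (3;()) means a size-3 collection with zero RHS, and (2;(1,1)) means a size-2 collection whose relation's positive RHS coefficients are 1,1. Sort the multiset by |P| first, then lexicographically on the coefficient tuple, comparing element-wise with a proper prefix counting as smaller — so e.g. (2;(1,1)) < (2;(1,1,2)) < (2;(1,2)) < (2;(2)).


7 minimal non-faces of Δ(Σ) (on 9 rays):

  P = {4,9}:  v_{4} + v_{9} = v_{5}  so sig = (2;(1))
  P = {1,6}:  v_{1} + v_{6} = v_{2} + v_{3} + v_{9}  so sig = (2;(1,1,1))
  P = {1,5}:  v_{1} + v_{5} = 2·v_{7} + v_{8} + v_{9}  so sig = (2;(1,1,2))
  P = {1,4}:  v_{1} + v_{4} = 2·v_{7} + v_{8}  so sig = (2;(1,2))
  P = {6,7,8}:  v_{6} + v_{7} + v_{8} = 0  so sig = (3;())
  P = {2,3,5}:  v_{2} + v_{3} + v_{5} = v_{7}  so sig = (3;(1))
  P = {2,3,7,8,9}:  v_{2} + v_{3} + v_{7} + v_{8} + v_{9} = v_{1}  so sig = (5;(1))

so the primitive-relation signature multiset is
    (2;(1))
    (2;(1,1,1))
    (2;(1,1,2))
    (2;(1,2))
    (3;())
    (3;(1))
    (5;(1))
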